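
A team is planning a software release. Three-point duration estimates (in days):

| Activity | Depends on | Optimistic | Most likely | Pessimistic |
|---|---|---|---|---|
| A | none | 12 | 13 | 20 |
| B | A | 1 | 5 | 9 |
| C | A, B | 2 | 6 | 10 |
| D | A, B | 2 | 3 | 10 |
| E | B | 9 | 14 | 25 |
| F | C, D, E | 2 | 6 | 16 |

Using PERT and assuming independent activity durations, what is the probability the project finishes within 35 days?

te_A = (12 + 4·13 + 20)/6 = 84/6 = 14; σ²_A = ((20−12)/6)² = 1.778
te_B = (1 + 4·5 + 9)/6 = 30/6 = 5; σ²_B = ((9−1)/6)² = 1.778
te_C = (2 + 4·6 + 10)/6 = 36/6 = 6; σ²_C = ((10−2)/6)² = 1.778
te_D = (2 + 4·3 + 10)/6 = 24/6 = 4; σ²_D = ((10−2)/6)² = 1.778
te_E = (9 + 4·14 + 25)/6 = 90/6 = 15; σ²_E = ((25−9)/6)² = 7.111
te_F = (2 + 4·6 + 16)/6 = 42/6 = 7; σ²_F = ((16−2)/6)² = 5.444

Forward pass:
ES_A = 0; EF_A = 14
ES_B = 14; EF_B = 14+5 = 19
ES_C = max(EF_A=14, EF_B=19) = 19; EF_C = 19+6 = 25
ES_D = max(EF_A=14, EF_B=19) = 19; EF_D = 19+4 = 23
ES_E = 19; EF_E = 19+15 = 34
ES_F = max(EF_C=25, EF_D=23, EF_E=34) = 34; EF_F = 34+7 = 41
Expected project duration μ = 41 days. Critical path: A → B → E → F.

Variance along critical path = 1.778 + 1.778 + 7.111 + 5.444 = 16.111; σ = √16.111 = 4.014 days.
Z = (35 − 41) / 4.014 = -1.495
P(T ≤ 35) = Φ(-1.495) ≈ 0.067

0.067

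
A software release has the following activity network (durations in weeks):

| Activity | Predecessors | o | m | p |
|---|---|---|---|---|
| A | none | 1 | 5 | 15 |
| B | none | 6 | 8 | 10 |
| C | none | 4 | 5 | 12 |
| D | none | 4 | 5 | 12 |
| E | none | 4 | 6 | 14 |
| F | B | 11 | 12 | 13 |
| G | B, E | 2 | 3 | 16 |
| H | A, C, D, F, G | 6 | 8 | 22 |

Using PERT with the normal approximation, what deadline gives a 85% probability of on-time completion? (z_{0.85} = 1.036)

te_A = (1 + 4·5 + 15)/6 = 36/6 = 6; σ²_A = ((15−1)/6)² = 5.444
te_B = (6 + 4·8 + 10)/6 = 48/6 = 8; σ²_B = ((10−6)/6)² = 0.444
te_C = (4 + 4·5 + 12)/6 = 36/6 = 6; σ²_C = ((12−4)/6)² = 1.778
te_D = (4 + 4·5 + 12)/6 = 36/6 = 6; σ²_D = ((12−4)/6)² = 1.778
te_E = (4 + 4·6 + 14)/6 = 42/6 = 7; σ²_E = ((14−4)/6)² = 2.778
te_F = (11 + 4·12 + 13)/6 = 72/6 = 12; σ²_F = ((13−11)/6)² = 0.111
te_G = (2 + 4·3 + 16)/6 = 30/6 = 5; σ²_G = ((16−2)/6)² = 5.444
te_H = (6 + 4·8 + 22)/6 = 60/6 = 10; σ²_H = ((22−6)/6)² = 7.111

Forward pass:
ES_A = 0; EF_A = 6
ES_B = 0; EF_B = 8
ES_C = 0; EF_C = 6
ES_D = 0; EF_D = 6
ES_E = 0; EF_E = 7
ES_F = 8; EF_F = 8+12 = 20
ES_G = max(EF_B=8, EF_E=7) = 8; EF_G = 8+5 = 13
ES_H = max(EF_A=6, EF_C=6, EF_D=6, EF_F=20, EF_G=13) = 20; EF_H = 20+10 = 30
Expected project duration μ = 30 weeks. Critical path: B → F → H.

Variance along critical path = 0.444 + 0.111 + 7.111 = 7.667; σ = 2.769 weeks.
D = μ + z·σ = 30 + 1.036·2.769 = 32.9 weeks

32.9 weeks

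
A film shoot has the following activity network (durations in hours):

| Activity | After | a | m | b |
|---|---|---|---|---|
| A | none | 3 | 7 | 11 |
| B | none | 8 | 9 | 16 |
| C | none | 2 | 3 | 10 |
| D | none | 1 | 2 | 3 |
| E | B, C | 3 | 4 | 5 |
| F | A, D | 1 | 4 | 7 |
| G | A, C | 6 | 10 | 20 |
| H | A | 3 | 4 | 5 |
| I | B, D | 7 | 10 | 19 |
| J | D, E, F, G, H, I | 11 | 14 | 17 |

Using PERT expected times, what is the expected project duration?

te_A = (3 + 4·7 + 11)/6 = 42/6 = 7
te_B = (8 + 4·9 + 16)/6 = 60/6 = 10
te_C = (2 + 4·3 + 10)/6 = 24/6 = 4
te_D = (1 + 4·2 + 3)/6 = 12/6 = 2
te_E = (3 + 4·4 + 5)/6 = 24/6 = 4
te_F = (1 + 4·4 + 7)/6 = 24/6 = 4
te_G = (6 + 4·10 + 20)/6 = 66/6 = 11
te_H = (3 + 4·4 + 5)/6 = 24/6 = 4
te_I = (7 + 4·10 + 19)/6 = 66/6 = 11
te_J = (11 + 4·14 + 17)/6 = 84/6 = 14

Forward pass:
ES_A = 0; EF_A = 7
ES_B = 0; EF_B = 10
ES_C = 0; EF_C = 4
ES_D = 0; EF_D = 2
ES_E = max(EF_B=10, EF_C=4) = 10; EF_E = 10+4 = 14
ES_F = max(EF_A=7, EF_D=2) = 7; EF_F = 7+4 = 11
ES_G = max(EF_A=7, EF_C=4) = 7; EF_G = 7+11 = 18
ES_H = 7; EF_H = 7+4 = 11
ES_I = max(EF_B=10, EF_D=2) = 10; EF_I = 10+11 = 21
ES_J = max(EF_D=2, EF_E=14, EF_F=11, EF_G=18, EF_H=11, EF_I=21) = 21; EF_J = 21+14 = 35
Expected project duration μ = 35 hours. Critical path: B → I → J.

35 hours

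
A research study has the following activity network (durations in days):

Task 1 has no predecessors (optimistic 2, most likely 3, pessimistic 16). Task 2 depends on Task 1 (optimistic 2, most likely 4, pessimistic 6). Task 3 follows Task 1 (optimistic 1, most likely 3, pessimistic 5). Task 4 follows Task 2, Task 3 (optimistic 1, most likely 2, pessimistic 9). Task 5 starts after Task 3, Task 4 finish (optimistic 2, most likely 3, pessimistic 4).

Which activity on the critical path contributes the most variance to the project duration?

Task 1

te_Task 1 = (2 + 4·3 + 16)/6 = 30/6 = 5; σ²_Task 1 = ((16−2)/6)² = 5.444
te_Task 2 = (2 + 4·4 + 6)/6 = 24/6 = 4; σ²_Task 2 = ((6−2)/6)² = 0.444
te_Task 3 = (1 + 4·3 + 5)/6 = 18/6 = 3; σ²_Task 3 = ((5−1)/6)² = 0.444
te_Task 4 = (1 + 4·2 + 9)/6 = 18/6 = 3; σ²_Task 4 = ((9−1)/6)² = 1.778
te_Task 5 = (2 + 4·3 + 4)/6 = 18/6 = 3; σ²_Task 5 = ((4−2)/6)² = 0.111

Forward pass:
ES_Task 1 = 0; EF_Task 1 = 5
ES_Task 2 = 5; EF_Task 2 = 5+4 = 9
ES_Task 3 = 5; EF_Task 3 = 5+3 = 8
ES_Task 4 = max(EF_Task 2=9, EF_Task 3=8) = 9; EF_Task 4 = 9+3 = 12
ES_Task 5 = max(EF_Task 3=8, EF_Task 4=12) = 12; EF_Task 5 = 12+3 = 15
Expected project duration μ = 15 days. Critical path: Task 1 → Task 2 → Task 4 → Task 5.

Variances on critical path: σ²_Task 1=5.444, σ²_Task 2=0.444, σ²_Task 4=1.778, σ²_Task 5=0.111.
Largest is σ²_Task 1 = 5.444.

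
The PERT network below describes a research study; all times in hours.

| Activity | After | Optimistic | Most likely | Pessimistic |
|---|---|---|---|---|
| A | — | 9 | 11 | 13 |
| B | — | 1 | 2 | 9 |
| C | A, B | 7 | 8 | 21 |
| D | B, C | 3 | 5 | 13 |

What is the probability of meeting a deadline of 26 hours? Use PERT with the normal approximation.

0.367

te_A = (9 + 4·11 + 13)/6 = 66/6 = 11; σ²_A = ((13−9)/6)² = 0.444
te_B = (1 + 4·2 + 9)/6 = 18/6 = 3; σ²_B = ((9−1)/6)² = 1.778
te_C = (7 + 4·8 + 21)/6 = 60/6 = 10; σ²_C = ((21−7)/6)² = 5.444
te_D = (3 + 4·5 + 13)/6 = 36/6 = 6; σ²_D = ((13−3)/6)² = 2.778

Forward pass:
ES_A = 0; EF_A = 11
ES_B = 0; EF_B = 3
ES_C = max(EF_A=11, EF_B=3) = 11; EF_C = 11+10 = 21
ES_D = max(EF_B=3, EF_C=21) = 21; EF_D = 21+6 = 27
Expected project duration μ = 27 hours. Critical path: A → C → D.

Variance along critical path = 0.444 + 5.444 + 2.778 = 8.667; σ = √8.667 = 2.944 hours.
Z = (26 − 27) / 2.944 = -0.340
P(T ≤ 26) = Φ(-0.340) ≈ 0.367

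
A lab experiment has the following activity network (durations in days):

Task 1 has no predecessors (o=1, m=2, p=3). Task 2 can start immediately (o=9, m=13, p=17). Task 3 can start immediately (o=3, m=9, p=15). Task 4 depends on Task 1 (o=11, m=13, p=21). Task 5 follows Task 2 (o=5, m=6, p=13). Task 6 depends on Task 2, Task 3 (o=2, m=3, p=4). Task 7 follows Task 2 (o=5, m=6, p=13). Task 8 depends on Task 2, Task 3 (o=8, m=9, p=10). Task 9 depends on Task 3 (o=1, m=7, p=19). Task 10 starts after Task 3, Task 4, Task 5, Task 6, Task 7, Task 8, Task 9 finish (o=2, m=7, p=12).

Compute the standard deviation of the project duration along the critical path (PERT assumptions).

2.16 days

te_Task 1 = (1 + 4·2 + 3)/6 = 12/6 = 2; σ²_Task 1 = ((3−1)/6)² = 0.111
te_Task 2 = (9 + 4·13 + 17)/6 = 78/6 = 13; σ²_Task 2 = ((17−9)/6)² = 1.778
te_Task 3 = (3 + 4·9 + 15)/6 = 54/6 = 9; σ²_Task 3 = ((15−3)/6)² = 4.000
te_Task 4 = (11 + 4·13 + 21)/6 = 84/6 = 14; σ²_Task 4 = ((21−11)/6)² = 2.778
te_Task 5 = (5 + 4·6 + 13)/6 = 42/6 = 7; σ²_Task 5 = ((13−5)/6)² = 1.778
te_Task 6 = (2 + 4·3 + 4)/6 = 18/6 = 3; σ²_Task 6 = ((4−2)/6)² = 0.111
te_Task 7 = (5 + 4·6 + 13)/6 = 42/6 = 7; σ²_Task 7 = ((13−5)/6)² = 1.778
te_Task 8 = (8 + 4·9 + 10)/6 = 54/6 = 9; σ²_Task 8 = ((10−8)/6)² = 0.111
te_Task 9 = (1 + 4·7 + 19)/6 = 48/6 = 8; σ²_Task 9 = ((19−1)/6)² = 9.000
te_Task 10 = (2 + 4·7 + 12)/6 = 42/6 = 7; σ²_Task 10 = ((12−2)/6)² = 2.778

Forward pass:
ES_Task 1 = 0; EF_Task 1 = 2
ES_Task 2 = 0; EF_Task 2 = 13
ES_Task 3 = 0; EF_Task 3 = 9
ES_Task 4 = 2; EF_Task 4 = 2+14 = 16
ES_Task 5 = 13; EF_Task 5 = 13+7 = 20
ES_Task 6 = max(EF_Task 2=13, EF_Task 3=9) = 13; EF_Task 6 = 13+3 = 16
ES_Task 7 = 13; EF_Task 7 = 13+7 = 20
ES_Task 8 = max(EF_Task 2=13, EF_Task 3=9) = 13; EF_Task 8 = 13+9 = 22
ES_Task 9 = 9; EF_Task 9 = 9+8 = 17
ES_Task 10 = max(EF_Task 3=9, EF_Task 4=16, EF_Task 5=20, EF_Task 6=16, EF_Task 7=20, EF_Task 8=22, EF_Task 9=17) = 22; EF_Task 10 = 22+7 = 29
Expected project duration μ = 29 days. Critical path: Task 2 → Task 8 → Task 10.

Variance along critical path = 1.778 + 0.111 + 2.778 = 4.667
σ = √4.667 = 2.160 days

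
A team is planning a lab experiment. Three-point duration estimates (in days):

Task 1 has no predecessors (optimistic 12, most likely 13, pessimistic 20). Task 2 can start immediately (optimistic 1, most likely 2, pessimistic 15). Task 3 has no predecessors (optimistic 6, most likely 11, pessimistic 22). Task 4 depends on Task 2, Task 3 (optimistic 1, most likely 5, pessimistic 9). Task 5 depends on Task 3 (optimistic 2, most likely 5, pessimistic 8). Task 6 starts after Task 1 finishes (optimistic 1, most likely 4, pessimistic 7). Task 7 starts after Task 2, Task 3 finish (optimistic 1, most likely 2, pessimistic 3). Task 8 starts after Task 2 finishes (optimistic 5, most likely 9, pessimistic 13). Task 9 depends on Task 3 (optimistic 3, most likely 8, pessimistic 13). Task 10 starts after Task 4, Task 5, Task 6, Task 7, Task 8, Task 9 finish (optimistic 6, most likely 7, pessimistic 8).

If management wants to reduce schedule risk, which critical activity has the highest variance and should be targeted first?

te_Task 1 = (12 + 4·13 + 20)/6 = 84/6 = 14; σ²_Task 1 = ((20−12)/6)² = 1.778
te_Task 2 = (1 + 4·2 + 15)/6 = 24/6 = 4; σ²_Task 2 = ((15−1)/6)² = 5.444
te_Task 3 = (6 + 4·11 + 22)/6 = 72/6 = 12; σ²_Task 3 = ((22−6)/6)² = 7.111
te_Task 4 = (1 + 4·5 + 9)/6 = 30/6 = 5; σ²_Task 4 = ((9−1)/6)² = 1.778
te_Task 5 = (2 + 4·5 + 8)/6 = 30/6 = 5; σ²_Task 5 = ((8−2)/6)² = 1.000
te_Task 6 = (1 + 4·4 + 7)/6 = 24/6 = 4; σ²_Task 6 = ((7−1)/6)² = 1.000
te_Task 7 = (1 + 4·2 + 3)/6 = 12/6 = 2; σ²_Task 7 = ((3−1)/6)² = 0.111
te_Task 8 = (5 + 4·9 + 13)/6 = 54/6 = 9; σ²_Task 8 = ((13−5)/6)² = 1.778
te_Task 9 = (3 + 4·8 + 13)/6 = 48/6 = 8; σ²_Task 9 = ((13−3)/6)² = 2.778
te_Task 10 = (6 + 4·7 + 8)/6 = 42/6 = 7; σ²_Task 10 = ((8−6)/6)² = 0.111

Forward pass:
ES_Task 1 = 0; EF_Task 1 = 14
ES_Task 2 = 0; EF_Task 2 = 4
ES_Task 3 = 0; EF_Task 3 = 12
ES_Task 4 = max(EF_Task 2=4, EF_Task 3=12) = 12; EF_Task 4 = 12+5 = 17
ES_Task 5 = 12; EF_Task 5 = 12+5 = 17
ES_Task 6 = 14; EF_Task 6 = 14+4 = 18
ES_Task 7 = max(EF_Task 2=4, EF_Task 3=12) = 12; EF_Task 7 = 12+2 = 14
ES_Task 8 = 4; EF_Task 8 = 4+9 = 13
ES_Task 9 = 12; EF_Task 9 = 12+8 = 20
ES_Task 10 = max(EF_Task 4=17, EF_Task 5=17, EF_Task 6=18, EF_Task 7=14, EF_Task 8=13, EF_Task 9=20) = 20; EF_Task 10 = 20+7 = 27
Expected project duration μ = 27 days. Critical path: Task 3 → Task 9 → Task 10.

Variances on critical path: σ²_Task 3=7.111, σ²_Task 9=2.778, σ²_Task 10=0.111.
Largest is σ²_Task 3 = 7.111.

Task 3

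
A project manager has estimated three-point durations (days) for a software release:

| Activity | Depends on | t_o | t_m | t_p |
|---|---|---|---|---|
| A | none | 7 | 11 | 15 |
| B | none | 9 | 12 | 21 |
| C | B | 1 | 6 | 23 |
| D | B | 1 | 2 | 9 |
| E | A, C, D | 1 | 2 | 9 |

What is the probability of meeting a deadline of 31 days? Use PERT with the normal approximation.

te_A = (7 + 4·11 + 15)/6 = 66/6 = 11; σ²_A = ((15−7)/6)² = 1.778
te_B = (9 + 4·12 + 21)/6 = 78/6 = 13; σ²_B = ((21−9)/6)² = 4.000
te_C = (1 + 4·6 + 23)/6 = 48/6 = 8; σ²_C = ((23−1)/6)² = 13.444
te_D = (1 + 4·2 + 9)/6 = 18/6 = 3; σ²_D = ((9−1)/6)² = 1.778
te_E = (1 + 4·2 + 9)/6 = 18/6 = 3; σ²_E = ((9−1)/6)² = 1.778

Forward pass:
ES_A = 0; EF_A = 11
ES_B = 0; EF_B = 13
ES_C = 13; EF_C = 13+8 = 21
ES_D = 13; EF_D = 13+3 = 16
ES_E = max(EF_A=11, EF_C=21, EF_D=16) = 21; EF_E = 21+3 = 24
Expected project duration μ = 24 days. Critical path: B → C → E.

Variance along critical path = 4.000 + 13.444 + 1.778 = 19.222; σ = √19.222 = 4.384 days.
Z = (31 − 24) / 4.384 = 1.597
P(T ≤ 31) = Φ(1.597) ≈ 0.945

0.945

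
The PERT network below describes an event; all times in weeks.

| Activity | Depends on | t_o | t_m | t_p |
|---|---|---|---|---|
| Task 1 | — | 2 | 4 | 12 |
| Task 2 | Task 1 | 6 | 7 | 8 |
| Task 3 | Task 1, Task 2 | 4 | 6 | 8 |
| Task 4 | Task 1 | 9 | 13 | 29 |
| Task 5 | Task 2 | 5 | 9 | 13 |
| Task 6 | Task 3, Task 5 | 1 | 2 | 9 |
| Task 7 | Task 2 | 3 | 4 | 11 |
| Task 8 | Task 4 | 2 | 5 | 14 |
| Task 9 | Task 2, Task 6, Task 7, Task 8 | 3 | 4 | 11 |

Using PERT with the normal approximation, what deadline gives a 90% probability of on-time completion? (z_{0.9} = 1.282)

36.7 weeks

te_Task 1 = (2 + 4·4 + 12)/6 = 30/6 = 5; σ²_Task 1 = ((12−2)/6)² = 2.778
te_Task 2 = (6 + 4·7 + 8)/6 = 42/6 = 7; σ²_Task 2 = ((8−6)/6)² = 0.111
te_Task 3 = (4 + 4·6 + 8)/6 = 36/6 = 6; σ²_Task 3 = ((8−4)/6)² = 0.444
te_Task 4 = (9 + 4·13 + 29)/6 = 90/6 = 15; σ²_Task 4 = ((29−9)/6)² = 11.111
te_Task 5 = (5 + 4·9 + 13)/6 = 54/6 = 9; σ²_Task 5 = ((13−5)/6)² = 1.778
te_Task 6 = (1 + 4·2 + 9)/6 = 18/6 = 3; σ²_Task 6 = ((9−1)/6)² = 1.778
te_Task 7 = (3 + 4·4 + 11)/6 = 30/6 = 5; σ²_Task 7 = ((11−3)/6)² = 1.778
te_Task 8 = (2 + 4·5 + 14)/6 = 36/6 = 6; σ²_Task 8 = ((14−2)/6)² = 4.000
te_Task 9 = (3 + 4·4 + 11)/6 = 30/6 = 5; σ²_Task 9 = ((11−3)/6)² = 1.778

Forward pass:
ES_Task 1 = 0; EF_Task 1 = 5
ES_Task 2 = 5; EF_Task 2 = 5+7 = 12
ES_Task 3 = max(EF_Task 1=5, EF_Task 2=12) = 12; EF_Task 3 = 12+6 = 18
ES_Task 4 = 5; EF_Task 4 = 5+15 = 20
ES_Task 5 = 12; EF_Task 5 = 12+9 = 21
ES_Task 6 = max(EF_Task 3=18, EF_Task 5=21) = 21; EF_Task 6 = 21+3 = 24
ES_Task 7 = 12; EF_Task 7 = 12+5 = 17
ES_Task 8 = 20; EF_Task 8 = 20+6 = 26
ES_Task 9 = max(EF_Task 2=12, EF_Task 6=24, EF_Task 7=17, EF_Task 8=26) = 26; EF_Task 9 = 26+5 = 31
Expected project duration μ = 31 weeks. Critical path: Task 1 → Task 4 → Task 8 → Task 9.

Variance along critical path = 2.778 + 11.111 + 4.000 + 1.778 = 19.667; σ = 4.435 weeks.
D = μ + z·σ = 31 + 1.282·4.435 = 36.7 weeks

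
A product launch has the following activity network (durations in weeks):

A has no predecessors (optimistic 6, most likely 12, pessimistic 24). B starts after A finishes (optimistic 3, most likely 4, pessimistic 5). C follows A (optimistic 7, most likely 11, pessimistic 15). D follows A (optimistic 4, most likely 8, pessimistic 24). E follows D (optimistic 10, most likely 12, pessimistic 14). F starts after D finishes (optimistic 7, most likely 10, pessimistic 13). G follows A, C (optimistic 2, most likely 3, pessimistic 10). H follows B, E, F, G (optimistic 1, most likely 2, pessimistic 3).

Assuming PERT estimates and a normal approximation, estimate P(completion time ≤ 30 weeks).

te_A = (6 + 4·12 + 24)/6 = 78/6 = 13; σ²_A = ((24−6)/6)² = 9.000
te_B = (3 + 4·4 + 5)/6 = 24/6 = 4; σ²_B = ((5−3)/6)² = 0.111
te_C = (7 + 4·11 + 15)/6 = 66/6 = 11; σ²_C = ((15−7)/6)² = 1.778
te_D = (4 + 4·8 + 24)/6 = 60/6 = 10; σ²_D = ((24−4)/6)² = 11.111
te_E = (10 + 4·12 + 14)/6 = 72/6 = 12; σ²_E = ((14−10)/6)² = 0.444
te_F = (7 + 4·10 + 13)/6 = 60/6 = 10; σ²_F = ((13−7)/6)² = 1.000
te_G = (2 + 4·3 + 10)/6 = 24/6 = 4; σ²_G = ((10−2)/6)² = 1.778
te_H = (1 + 4·2 + 3)/6 = 12/6 = 2; σ²_H = ((3−1)/6)² = 0.111

Forward pass:
ES_A = 0; EF_A = 13
ES_B = 13; EF_B = 13+4 = 17
ES_C = 13; EF_C = 13+11 = 24
ES_D = 13; EF_D = 13+10 = 23
ES_E = 23; EF_E = 23+12 = 35
ES_F = 23; EF_F = 23+10 = 33
ES_G = max(EF_A=13, EF_C=24) = 24; EF_G = 24+4 = 28
ES_H = max(EF_B=17, EF_E=35, EF_F=33, EF_G=28) = 35; EF_H = 35+2 = 37
Expected project duration μ = 37 weeks. Critical path: A → D → E → H.

Variance along critical path = 9.000 + 11.111 + 0.444 + 0.111 = 20.667; σ = √20.667 = 4.546 weeks.
Z = (30 − 37) / 4.546 = -1.540
P(T ≤ 30) = Φ(-1.540) ≈ 0.062

0.062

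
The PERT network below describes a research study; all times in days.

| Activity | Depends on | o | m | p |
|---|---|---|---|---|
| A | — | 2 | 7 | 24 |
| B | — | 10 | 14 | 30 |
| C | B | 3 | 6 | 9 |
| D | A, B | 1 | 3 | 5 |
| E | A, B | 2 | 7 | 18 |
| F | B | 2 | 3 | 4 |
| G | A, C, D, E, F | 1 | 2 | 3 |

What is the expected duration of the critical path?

26 days

te_A = (2 + 4·7 + 24)/6 = 54/6 = 9
te_B = (10 + 4·14 + 30)/6 = 96/6 = 16
te_C = (3 + 4·6 + 9)/6 = 36/6 = 6
te_D = (1 + 4·3 + 5)/6 = 18/6 = 3
te_E = (2 + 4·7 + 18)/6 = 48/6 = 8
te_F = (2 + 4·3 + 4)/6 = 18/6 = 3
te_G = (1 + 4·2 + 3)/6 = 12/6 = 2

Forward pass:
ES_A = 0; EF_A = 9
ES_B = 0; EF_B = 16
ES_C = 16; EF_C = 16+6 = 22
ES_D = max(EF_A=9, EF_B=16) = 16; EF_D = 16+3 = 19
ES_E = max(EF_A=9, EF_B=16) = 16; EF_E = 16+8 = 24
ES_F = 16; EF_F = 16+3 = 19
ES_G = max(EF_A=9, EF_C=22, EF_D=19, EF_E=24, EF_F=19) = 24; EF_G = 24+2 = 26
Expected project duration μ = 26 days. Critical path: B → E → G.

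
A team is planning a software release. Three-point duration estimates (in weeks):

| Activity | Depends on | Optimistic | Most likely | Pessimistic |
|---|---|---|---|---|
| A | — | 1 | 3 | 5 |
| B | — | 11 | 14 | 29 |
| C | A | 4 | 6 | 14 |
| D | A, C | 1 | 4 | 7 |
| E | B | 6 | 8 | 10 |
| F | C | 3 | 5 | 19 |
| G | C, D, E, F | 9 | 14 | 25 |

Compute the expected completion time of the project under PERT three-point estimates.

39 weeks

te_A = (1 + 4·3 + 5)/6 = 18/6 = 3
te_B = (11 + 4·14 + 29)/6 = 96/6 = 16
te_C = (4 + 4·6 + 14)/6 = 42/6 = 7
te_D = (1 + 4·4 + 7)/6 = 24/6 = 4
te_E = (6 + 4·8 + 10)/6 = 48/6 = 8
te_F = (3 + 4·5 + 19)/6 = 42/6 = 7
te_G = (9 + 4·14 + 25)/6 = 90/6 = 15

Forward pass:
ES_A = 0; EF_A = 3
ES_B = 0; EF_B = 16
ES_C = 3; EF_C = 3+7 = 10
ES_D = max(EF_A=3, EF_C=10) = 10; EF_D = 10+4 = 14
ES_E = 16; EF_E = 16+8 = 24
ES_F = 10; EF_F = 10+7 = 17
ES_G = max(EF_C=10, EF_D=14, EF_E=24, EF_F=17) = 24; EF_G = 24+15 = 39
Expected project duration μ = 39 weeks. Critical path: B → E → G.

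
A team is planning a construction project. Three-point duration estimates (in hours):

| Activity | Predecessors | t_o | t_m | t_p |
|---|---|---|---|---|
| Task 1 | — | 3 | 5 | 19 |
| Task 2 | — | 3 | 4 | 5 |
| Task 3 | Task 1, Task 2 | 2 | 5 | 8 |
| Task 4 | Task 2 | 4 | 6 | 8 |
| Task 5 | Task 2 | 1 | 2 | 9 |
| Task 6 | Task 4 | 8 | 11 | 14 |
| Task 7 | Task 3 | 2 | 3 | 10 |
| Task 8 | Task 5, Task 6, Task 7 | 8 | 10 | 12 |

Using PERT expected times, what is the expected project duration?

31 hours

te_Task 1 = (3 + 4·5 + 19)/6 = 42/6 = 7
te_Task 2 = (3 + 4·4 + 5)/6 = 24/6 = 4
te_Task 3 = (2 + 4·5 + 8)/6 = 30/6 = 5
te_Task 4 = (4 + 4·6 + 8)/6 = 36/6 = 6
te_Task 5 = (1 + 4·2 + 9)/6 = 18/6 = 3
te_Task 6 = (8 + 4·11 + 14)/6 = 66/6 = 11
te_Task 7 = (2 + 4·3 + 10)/6 = 24/6 = 4
te_Task 8 = (8 + 4·10 + 12)/6 = 60/6 = 10

Forward pass:
ES_Task 1 = 0; EF_Task 1 = 7
ES_Task 2 = 0; EF_Task 2 = 4
ES_Task 3 = max(EF_Task 1=7, EF_Task 2=4) = 7; EF_Task 3 = 7+5 = 12
ES_Task 4 = 4; EF_Task 4 = 4+6 = 10
ES_Task 5 = 4; EF_Task 5 = 4+3 = 7
ES_Task 6 = 10; EF_Task 6 = 10+11 = 21
ES_Task 7 = 12; EF_Task 7 = 12+4 = 16
ES_Task 8 = max(EF_Task 5=7, EF_Task 6=21, EF_Task 7=16) = 21; EF_Task 8 = 21+10 = 31
Expected project duration μ = 31 hours. Critical path: Task 2 → Task 4 → Task 6 → Task 8.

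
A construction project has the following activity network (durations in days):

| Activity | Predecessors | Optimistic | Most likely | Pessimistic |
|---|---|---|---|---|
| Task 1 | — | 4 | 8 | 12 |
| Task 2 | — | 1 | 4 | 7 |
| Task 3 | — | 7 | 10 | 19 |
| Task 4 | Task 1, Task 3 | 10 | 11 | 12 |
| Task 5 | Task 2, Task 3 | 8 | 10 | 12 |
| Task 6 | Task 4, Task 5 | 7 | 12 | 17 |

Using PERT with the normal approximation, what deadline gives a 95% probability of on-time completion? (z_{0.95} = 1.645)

te_Task 1 = (4 + 4·8 + 12)/6 = 48/6 = 8; σ²_Task 1 = ((12−4)/6)² = 1.778
te_Task 2 = (1 + 4·4 + 7)/6 = 24/6 = 4; σ²_Task 2 = ((7−1)/6)² = 1.000
te_Task 3 = (7 + 4·10 + 19)/6 = 66/6 = 11; σ²_Task 3 = ((19−7)/6)² = 4.000
te_Task 4 = (10 + 4·11 + 12)/6 = 66/6 = 11; σ²_Task 4 = ((12−10)/6)² = 0.111
te_Task 5 = (8 + 4·10 + 12)/6 = 60/6 = 10; σ²_Task 5 = ((12−8)/6)² = 0.444
te_Task 6 = (7 + 4·12 + 17)/6 = 72/6 = 12; σ²_Task 6 = ((17−7)/6)² = 2.778

Forward pass:
ES_Task 1 = 0; EF_Task 1 = 8
ES_Task 2 = 0; EF_Task 2 = 4
ES_Task 3 = 0; EF_Task 3 = 11
ES_Task 4 = max(EF_Task 1=8, EF_Task 3=11) = 11; EF_Task 4 = 11+11 = 22
ES_Task 5 = max(EF_Task 2=4, EF_Task 3=11) = 11; EF_Task 5 = 11+10 = 21
ES_Task 6 = max(EF_Task 4=22, EF_Task 5=21) = 22; EF_Task 6 = 22+12 = 34
Expected project duration μ = 34 days. Critical path: Task 3 → Task 4 → Task 6.

Variance along critical path = 4.000 + 0.111 + 2.778 = 6.889; σ = 2.625 days.
D = μ + z·σ = 34 + 1.645·2.625 = 38.3 days

38.3 days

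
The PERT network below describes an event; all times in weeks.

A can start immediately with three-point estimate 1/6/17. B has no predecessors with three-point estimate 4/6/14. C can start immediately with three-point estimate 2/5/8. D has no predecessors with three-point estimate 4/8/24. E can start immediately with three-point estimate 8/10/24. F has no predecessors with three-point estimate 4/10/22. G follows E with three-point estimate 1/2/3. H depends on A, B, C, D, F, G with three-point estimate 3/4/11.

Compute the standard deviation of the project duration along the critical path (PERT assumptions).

3.00 weeks

te_A = (1 + 4·6 + 17)/6 = 42/6 = 7; σ²_A = ((17−1)/6)² = 7.111
te_B = (4 + 4·6 + 14)/6 = 42/6 = 7; σ²_B = ((14−4)/6)² = 2.778
te_C = (2 + 4·5 + 8)/6 = 30/6 = 5; σ²_C = ((8−2)/6)² = 1.000
te_D = (4 + 4·8 + 24)/6 = 60/6 = 10; σ²_D = ((24−4)/6)² = 11.111
te_E = (8 + 4·10 + 24)/6 = 72/6 = 12; σ²_E = ((24−8)/6)² = 7.111
te_F = (4 + 4·10 + 22)/6 = 66/6 = 11; σ²_F = ((22−4)/6)² = 9.000
te_G = (1 + 4·2 + 3)/6 = 12/6 = 2; σ²_G = ((3−1)/6)² = 0.111
te_H = (3 + 4·4 + 11)/6 = 30/6 = 5; σ²_H = ((11−3)/6)² = 1.778

Forward pass:
ES_A = 0; EF_A = 7
ES_B = 0; EF_B = 7
ES_C = 0; EF_C = 5
ES_D = 0; EF_D = 10
ES_E = 0; EF_E = 12
ES_F = 0; EF_F = 11
ES_G = 12; EF_G = 12+2 = 14
ES_H = max(EF_A=7, EF_B=7, EF_C=5, EF_D=10, EF_F=11, EF_G=14) = 14; EF_H = 14+5 = 19
Expected project duration μ = 19 weeks. Critical path: E → G → H.

Variance along critical path = 7.111 + 0.111 + 1.778 = 9.000
σ = √9.000 = 3.000 weeks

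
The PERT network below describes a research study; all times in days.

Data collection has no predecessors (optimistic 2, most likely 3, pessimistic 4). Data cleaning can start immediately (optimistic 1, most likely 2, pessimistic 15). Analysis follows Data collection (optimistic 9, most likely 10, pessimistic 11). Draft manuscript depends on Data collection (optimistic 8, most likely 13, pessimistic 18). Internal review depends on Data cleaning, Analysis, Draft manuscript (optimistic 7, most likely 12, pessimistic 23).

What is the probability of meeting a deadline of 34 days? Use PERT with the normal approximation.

0.943

te_Data collection = (2 + 4·3 + 4)/6 = 18/6 = 3; σ²_Data collection = ((4−2)/6)² = 0.111
te_Data cleaning = (1 + 4·2 + 15)/6 = 24/6 = 4; σ²_Data cleaning = ((15−1)/6)² = 5.444
te_Analysis = (9 + 4·10 + 11)/6 = 60/6 = 10; σ²_Analysis = ((11−9)/6)² = 0.111
te_Draft manuscript = (8 + 4·13 + 18)/6 = 78/6 = 13; σ²_Draft manuscript = ((18−8)/6)² = 2.778
te_Internal review = (7 + 4·12 + 23)/6 = 78/6 = 13; σ²_Internal review = ((23−7)/6)² = 7.111

Forward pass:
ES_Data collection = 0; EF_Data collection = 3
ES_Data cleaning = 0; EF_Data cleaning = 4
ES_Analysis = 3; EF_Analysis = 3+10 = 13
ES_Draft manuscript = 3; EF_Draft manuscript = 3+13 = 16
ES_Internal review = max(EF_Data cleaning=4, EF_Analysis=13, EF_Draft manuscript=16) = 16; EF_Internal review = 16+13 = 29
Expected project duration μ = 29 days. Critical path: Data collection → Draft manuscript → Internal review.

Variance along critical path = 0.111 + 2.778 + 7.111 = 10.000; σ = √10.000 = 3.162 days.
Z = (34 − 29) / 3.162 = 1.581
P(T ≤ 34) = Φ(1.581) ≈ 0.943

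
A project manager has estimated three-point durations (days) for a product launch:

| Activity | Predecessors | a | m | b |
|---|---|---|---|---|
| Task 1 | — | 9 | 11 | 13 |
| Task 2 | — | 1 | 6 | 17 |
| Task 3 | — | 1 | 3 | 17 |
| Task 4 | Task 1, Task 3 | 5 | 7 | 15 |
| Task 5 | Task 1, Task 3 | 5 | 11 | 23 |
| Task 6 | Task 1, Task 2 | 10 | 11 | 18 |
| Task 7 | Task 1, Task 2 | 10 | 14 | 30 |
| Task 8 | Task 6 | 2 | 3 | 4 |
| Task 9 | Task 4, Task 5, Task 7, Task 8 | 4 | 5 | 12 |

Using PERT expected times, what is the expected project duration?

te_Task 1 = (9 + 4·11 + 13)/6 = 66/6 = 11
te_Task 2 = (1 + 4·6 + 17)/6 = 42/6 = 7
te_Task 3 = (1 + 4·3 + 17)/6 = 30/6 = 5
te_Task 4 = (5 + 4·7 + 15)/6 = 48/6 = 8
te_Task 5 = (5 + 4·11 + 23)/6 = 72/6 = 12
te_Task 6 = (10 + 4·11 + 18)/6 = 72/6 = 12
te_Task 7 = (10 + 4·14 + 30)/6 = 96/6 = 16
te_Task 8 = (2 + 4·3 + 4)/6 = 18/6 = 3
te_Task 9 = (4 + 4·5 + 12)/6 = 36/6 = 6

Forward pass:
ES_Task 1 = 0; EF_Task 1 = 11
ES_Task 2 = 0; EF_Task 2 = 7
ES_Task 3 = 0; EF_Task 3 = 5
ES_Task 4 = max(EF_Task 1=11, EF_Task 3=5) = 11; EF_Task 4 = 11+8 = 19
ES_Task 5 = max(EF_Task 1=11, EF_Task 3=5) = 11; EF_Task 5 = 11+12 = 23
ES_Task 6 = max(EF_Task 1=11, EF_Task 2=7) = 11; EF_Task 6 = 11+12 = 23
ES_Task 7 = max(EF_Task 1=11, EF_Task 2=7) = 11; EF_Task 7 = 11+16 = 27
ES_Task 8 = 23; EF_Task 8 = 23+3 = 26
ES_Task 9 = max(EF_Task 4=19, EF_Task 5=23, EF_Task 7=27, EF_Task 8=26) = 27; EF_Task 9 = 27+6 = 33
Expected project duration μ = 33 days. Critical path: Task 1 → Task 7 → Task 9.

33 days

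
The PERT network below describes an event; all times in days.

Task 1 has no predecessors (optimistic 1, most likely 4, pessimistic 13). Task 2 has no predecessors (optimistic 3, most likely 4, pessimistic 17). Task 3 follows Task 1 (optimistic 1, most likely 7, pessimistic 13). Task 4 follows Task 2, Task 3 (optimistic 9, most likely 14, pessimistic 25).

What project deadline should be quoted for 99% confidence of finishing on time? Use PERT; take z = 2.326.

36.0 days

te_Task 1 = (1 + 4·4 + 13)/6 = 30/6 = 5; σ²_Task 1 = ((13−1)/6)² = 4.000
te_Task 2 = (3 + 4·4 + 17)/6 = 36/6 = 6; σ²_Task 2 = ((17−3)/6)² = 5.444
te_Task 3 = (1 + 4·7 + 13)/6 = 42/6 = 7; σ²_Task 3 = ((13−1)/6)² = 4.000
te_Task 4 = (9 + 4·14 + 25)/6 = 90/6 = 15; σ²_Task 4 = ((25−9)/6)² = 7.111

Forward pass:
ES_Task 1 = 0; EF_Task 1 = 5
ES_Task 2 = 0; EF_Task 2 = 6
ES_Task 3 = 5; EF_Task 3 = 5+7 = 12
ES_Task 4 = max(EF_Task 2=6, EF_Task 3=12) = 12; EF_Task 4 = 12+15 = 27
Expected project duration μ = 27 days. Critical path: Task 1 → Task 3 → Task 4.

Variance along critical path = 4.000 + 4.000 + 7.111 = 15.111; σ = 3.887 days.
D = μ + z·σ = 27 + 2.326·3.887 = 36.0 days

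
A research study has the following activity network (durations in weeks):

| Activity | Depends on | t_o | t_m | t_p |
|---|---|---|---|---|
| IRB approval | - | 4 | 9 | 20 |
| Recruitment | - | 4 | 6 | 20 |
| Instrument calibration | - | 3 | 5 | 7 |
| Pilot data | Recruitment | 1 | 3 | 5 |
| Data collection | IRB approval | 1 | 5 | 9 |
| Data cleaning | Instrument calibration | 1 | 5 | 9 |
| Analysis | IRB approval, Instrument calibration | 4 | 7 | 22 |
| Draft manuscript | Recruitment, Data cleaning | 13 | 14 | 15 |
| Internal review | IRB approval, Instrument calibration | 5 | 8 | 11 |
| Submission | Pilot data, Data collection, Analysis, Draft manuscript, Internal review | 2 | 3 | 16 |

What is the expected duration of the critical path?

te_IRB approval = (4 + 4·9 + 20)/6 = 60/6 = 10
te_Recruitment = (4 + 4·6 + 20)/6 = 48/6 = 8
te_Instrument calibration = (3 + 4·5 + 7)/6 = 30/6 = 5
te_Pilot data = (1 + 4·3 + 5)/6 = 18/6 = 3
te_Data collection = (1 + 4·5 + 9)/6 = 30/6 = 5
te_Data cleaning = (1 + 4·5 + 9)/6 = 30/6 = 5
te_Analysis = (4 + 4·7 + 22)/6 = 54/6 = 9
te_Draft manuscript = (13 + 4·14 + 15)/6 = 84/6 = 14
te_Internal review = (5 + 4·8 + 11)/6 = 48/6 = 8
te_Submission = (2 + 4·3 + 16)/6 = 30/6 = 5

Forward pass:
ES_IRB approval = 0; EF_IRB approval = 10
ES_Recruitment = 0; EF_Recruitment = 8
ES_Instrument calibration = 0; EF_Instrument calibration = 5
ES_Pilot data = 8; EF_Pilot data = 8+3 = 11
ES_Data collection = 10; EF_Data collection = 10+5 = 15
ES_Data cleaning = 5; EF_Data cleaning = 5+5 = 10
ES_Analysis = max(EF_IRB approval=10, EF_Instrument calibration=5) = 10; EF_Analysis = 10+9 = 19
ES_Draft manuscript = max(EF_Recruitment=8, EF_Data cleaning=10) = 10; EF_Draft manuscript = 10+14 = 24
ES_Internal review = max(EF_IRB approval=10, EF_Instrument calibration=5) = 10; EF_Internal review = 10+8 = 18
ES_Submission = max(EF_Pilot data=11, EF_Data collection=15, EF_Analysis=19, EF_Draft manuscript=24, EF_Internal review=18) = 24; EF_Submission = 24+5 = 29
Expected project duration μ = 29 weeks. Critical path: Instrument calibration → Data cleaning → Draft manuscript → Submission.

29 weeks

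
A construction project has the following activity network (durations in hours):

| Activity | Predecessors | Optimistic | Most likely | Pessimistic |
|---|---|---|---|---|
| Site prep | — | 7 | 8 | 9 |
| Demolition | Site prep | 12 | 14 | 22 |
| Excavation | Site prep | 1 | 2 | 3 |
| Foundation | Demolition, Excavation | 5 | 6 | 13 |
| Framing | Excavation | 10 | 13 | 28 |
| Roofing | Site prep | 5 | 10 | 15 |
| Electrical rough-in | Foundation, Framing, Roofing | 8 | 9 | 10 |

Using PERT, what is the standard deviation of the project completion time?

te_Site prep = (7 + 4·8 + 9)/6 = 48/6 = 8; σ²_Site prep = ((9−7)/6)² = 0.111
te_Demolition = (12 + 4·14 + 22)/6 = 90/6 = 15; σ²_Demolition = ((22−12)/6)² = 2.778
te_Excavation = (1 + 4·2 + 3)/6 = 12/6 = 2; σ²_Excavation = ((3−1)/6)² = 0.111
te_Foundation = (5 + 4·6 + 13)/6 = 42/6 = 7; σ²_Foundation = ((13−5)/6)² = 1.778
te_Framing = (10 + 4·13 + 28)/6 = 90/6 = 15; σ²_Framing = ((28−10)/6)² = 9.000
te_Roofing = (5 + 4·10 + 15)/6 = 60/6 = 10; σ²_Roofing = ((15−5)/6)² = 2.778
te_Electrical rough-in = (8 + 4·9 + 10)/6 = 54/6 = 9; σ²_Electrical rough-in = ((10−8)/6)² = 0.111

Forward pass:
ES_Site prep = 0; EF_Site prep = 8
ES_Demolition = 8; EF_Demolition = 8+15 = 23
ES_Excavation = 8; EF_Excavation = 8+2 = 10
ES_Foundation = max(EF_Demolition=23, EF_Excavation=10) = 23; EF_Foundation = 23+7 = 30
ES_Framing = 10; EF_Framing = 10+15 = 25
ES_Roofing = 8; EF_Roofing = 8+10 = 18
ES_Electrical rough-in = max(EF_Foundation=30, EF_Framing=25, EF_Roofing=18) = 30; EF_Electrical rough-in = 30+9 = 39
Expected project duration μ = 39 hours. Critical path: Site prep → Demolition → Foundation → Electrical rough-in.

Variance along critical path = 0.111 + 2.778 + 1.778 + 0.111 = 4.778
σ = √4.778 = 2.186 hours

2.19 hours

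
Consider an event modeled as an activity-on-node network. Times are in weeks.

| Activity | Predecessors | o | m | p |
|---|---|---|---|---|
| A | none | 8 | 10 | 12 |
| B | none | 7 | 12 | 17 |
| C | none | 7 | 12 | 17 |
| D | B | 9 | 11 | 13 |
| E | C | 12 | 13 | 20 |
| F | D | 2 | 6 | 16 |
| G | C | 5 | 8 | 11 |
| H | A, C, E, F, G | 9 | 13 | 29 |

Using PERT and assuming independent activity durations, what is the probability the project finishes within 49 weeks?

0.816

te_A = (8 + 4·10 + 12)/6 = 60/6 = 10; σ²_A = ((12−8)/6)² = 0.444
te_B = (7 + 4·12 + 17)/6 = 72/6 = 12; σ²_B = ((17−7)/6)² = 2.778
te_C = (7 + 4·12 + 17)/6 = 72/6 = 12; σ²_C = ((17−7)/6)² = 2.778
te_D = (9 + 4·11 + 13)/6 = 66/6 = 11; σ²_D = ((13−9)/6)² = 0.444
te_E = (12 + 4·13 + 20)/6 = 84/6 = 14; σ²_E = ((20−12)/6)² = 1.778
te_F = (2 + 4·6 + 16)/6 = 42/6 = 7; σ²_F = ((16−2)/6)² = 5.444
te_G = (5 + 4·8 + 11)/6 = 48/6 = 8; σ²_G = ((11−5)/6)² = 1.000
te_H = (9 + 4·13 + 29)/6 = 90/6 = 15; σ²_H = ((29−9)/6)² = 11.111

Forward pass:
ES_A = 0; EF_A = 10
ES_B = 0; EF_B = 12
ES_C = 0; EF_C = 12
ES_D = 12; EF_D = 12+11 = 23
ES_E = 12; EF_E = 12+14 = 26
ES_F = 23; EF_F = 23+7 = 30
ES_G = 12; EF_G = 12+8 = 20
ES_H = max(EF_A=10, EF_C=12, EF_E=26, EF_F=30, EF_G=20) = 30; EF_H = 30+15 = 45
Expected project duration μ = 45 weeks. Critical path: B → D → F → H.

Variance along critical path = 2.778 + 0.444 + 5.444 + 11.111 = 19.778; σ = √19.778 = 4.447 weeks.
Z = (49 − 45) / 4.447 = 0.899
P(T ≤ 49) = Φ(0.899) ≈ 0.816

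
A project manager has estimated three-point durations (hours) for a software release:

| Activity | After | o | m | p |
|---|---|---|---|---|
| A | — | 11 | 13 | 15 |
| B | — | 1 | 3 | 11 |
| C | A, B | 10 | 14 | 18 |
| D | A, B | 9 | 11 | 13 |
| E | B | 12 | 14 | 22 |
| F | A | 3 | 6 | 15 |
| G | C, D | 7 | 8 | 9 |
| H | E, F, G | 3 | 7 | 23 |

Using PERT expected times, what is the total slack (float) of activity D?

3 hours

te_A = (11 + 4·13 + 15)/6 = 78/6 = 13
te_B = (1 + 4·3 + 11)/6 = 24/6 = 4
te_C = (10 + 4·14 + 18)/6 = 84/6 = 14
te_D = (9 + 4·11 + 13)/6 = 66/6 = 11
te_E = (12 + 4·14 + 22)/6 = 90/6 = 15
te_F = (3 + 4·6 + 15)/6 = 42/6 = 7
te_G = (7 + 4·8 + 9)/6 = 48/6 = 8
te_H = (3 + 4·7 + 23)/6 = 54/6 = 9

Forward pass:
ES_A = 0; EF_A = 13
ES_B = 0; EF_B = 4
ES_C = max(EF_A=13, EF_B=4) = 13; EF_C = 13+14 = 27
ES_D = max(EF_A=13, EF_B=4) = 13; EF_D = 13+11 = 24
ES_E = 4; EF_E = 4+15 = 19
ES_F = 13; EF_F = 13+7 = 20
ES_G = max(EF_C=27, EF_D=24) = 27; EF_G = 27+8 = 35
ES_H = max(EF_E=19, EF_F=20, EF_G=35) = 35; EF_H = 35+9 = 44
Expected project duration μ = 44 hours. Critical path: A → C → G → H.

Backward pass:
LF_H = 44; LS_H = 44−9 = 35
LF_G = LS_H = 35; LS_G = 35−8 = 27
LF_F = LS_H = 35; LS_F = 35−7 = 28
LF_E = LS_H = 35; LS_E = 35−15 = 20
LF_D = LS_G = 27; LS_D = 27−11 = 16
LF_C = LS_G = 27; LS_C = 27−14 = 13
LF_B = min(LS_C=13, LS_D=16, LS_E=20) = 13; LS_B = 13−4 = 9
LF_A = min(LS_C=13, LS_D=16, LS_F=28) = 13; LS_A = 13−13 = 0
Slack_D = LS_D − ES_D = 16 − 13 = 3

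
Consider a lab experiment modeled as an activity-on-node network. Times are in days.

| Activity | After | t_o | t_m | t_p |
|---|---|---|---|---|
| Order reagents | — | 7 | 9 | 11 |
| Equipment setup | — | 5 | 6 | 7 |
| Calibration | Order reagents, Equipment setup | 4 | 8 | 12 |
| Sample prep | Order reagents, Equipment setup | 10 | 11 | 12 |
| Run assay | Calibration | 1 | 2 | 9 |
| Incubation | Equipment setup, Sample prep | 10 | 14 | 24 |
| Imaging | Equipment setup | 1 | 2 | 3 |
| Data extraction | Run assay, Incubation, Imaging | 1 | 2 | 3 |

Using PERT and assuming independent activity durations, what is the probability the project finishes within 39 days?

0.791

te_Order reagents = (7 + 4·9 + 11)/6 = 54/6 = 9; σ²_Order reagents = ((11−7)/6)² = 0.444
te_Equipment setup = (5 + 4·6 + 7)/6 = 36/6 = 6; σ²_Equipment setup = ((7−5)/6)² = 0.111
te_Calibration = (4 + 4·8 + 12)/6 = 48/6 = 8; σ²_Calibration = ((12−4)/6)² = 1.778
te_Sample prep = (10 + 4·11 + 12)/6 = 66/6 = 11; σ²_Sample prep = ((12−10)/6)² = 0.111
te_Run assay = (1 + 4·2 + 9)/6 = 18/6 = 3; σ²_Run assay = ((9−1)/6)² = 1.778
te_Incubation = (10 + 4·14 + 24)/6 = 90/6 = 15; σ²_Incubation = ((24−10)/6)² = 5.444
te_Imaging = (1 + 4·2 + 3)/6 = 12/6 = 2; σ²_Imaging = ((3−1)/6)² = 0.111
te_Data extraction = (1 + 4·2 + 3)/6 = 12/6 = 2; σ²_Data extraction = ((3−1)/6)² = 0.111

Forward pass:
ES_Order reagents = 0; EF_Order reagents = 9
ES_Equipment setup = 0; EF_Equipment setup = 6
ES_Calibration = max(EF_Order reagents=9, EF_Equipment setup=6) = 9; EF_Calibration = 9+8 = 17
ES_Sample prep = max(EF_Order reagents=9, EF_Equipment setup=6) = 9; EF_Sample prep = 9+11 = 20
ES_Run assay = 17; EF_Run assay = 17+3 = 20
ES_Incubation = max(EF_Equipment setup=6, EF_Sample prep=20) = 20; EF_Incubation = 20+15 = 35
ES_Imaging = 6; EF_Imaging = 6+2 = 8
ES_Data extraction = max(EF_Run assay=20, EF_Incubation=35, EF_Imaging=8) = 35; EF_Data extraction = 35+2 = 37
Expected project duration μ = 37 days. Critical path: Order reagents → Sample prep → Incubation → Data extraction.

Variance along critical path = 0.444 + 0.111 + 5.444 + 0.111 = 6.111; σ = √6.111 = 2.472 days.
Z = (39 − 37) / 2.472 = 0.809
P(T ≤ 39) = Φ(0.809) ≈ 0.791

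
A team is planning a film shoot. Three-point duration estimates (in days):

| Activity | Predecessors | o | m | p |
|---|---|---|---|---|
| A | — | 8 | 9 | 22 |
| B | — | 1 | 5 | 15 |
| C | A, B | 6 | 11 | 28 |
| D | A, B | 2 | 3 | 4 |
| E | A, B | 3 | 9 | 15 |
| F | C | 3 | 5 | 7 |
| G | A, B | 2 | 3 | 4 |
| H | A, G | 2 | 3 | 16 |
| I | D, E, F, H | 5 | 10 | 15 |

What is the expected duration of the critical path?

39 days

te_A = (8 + 4·9 + 22)/6 = 66/6 = 11
te_B = (1 + 4·5 + 15)/6 = 36/6 = 6
te_C = (6 + 4·11 + 28)/6 = 78/6 = 13
te_D = (2 + 4·3 + 4)/6 = 18/6 = 3
te_E = (3 + 4·9 + 15)/6 = 54/6 = 9
te_F = (3 + 4·5 + 7)/6 = 30/6 = 5
te_G = (2 + 4·3 + 4)/6 = 18/6 = 3
te_H = (2 + 4·3 + 16)/6 = 30/6 = 5
te_I = (5 + 4·10 + 15)/6 = 60/6 = 10

Forward pass:
ES_A = 0; EF_A = 11
ES_B = 0; EF_B = 6
ES_C = max(EF_A=11, EF_B=6) = 11; EF_C = 11+13 = 24
ES_D = max(EF_A=11, EF_B=6) = 11; EF_D = 11+3 = 14
ES_E = max(EF_A=11, EF_B=6) = 11; EF_E = 11+9 = 20
ES_F = 24; EF_F = 24+5 = 29
ES_G = max(EF_A=11, EF_B=6) = 11; EF_G = 11+3 = 14
ES_H = max(EF_A=11, EF_G=14) = 14; EF_H = 14+5 = 19
ES_I = max(EF_D=14, EF_E=20, EF_F=29, EF_H=19) = 29; EF_I = 29+10 = 39
Expected project duration μ = 39 days. Critical path: A → C → F → I.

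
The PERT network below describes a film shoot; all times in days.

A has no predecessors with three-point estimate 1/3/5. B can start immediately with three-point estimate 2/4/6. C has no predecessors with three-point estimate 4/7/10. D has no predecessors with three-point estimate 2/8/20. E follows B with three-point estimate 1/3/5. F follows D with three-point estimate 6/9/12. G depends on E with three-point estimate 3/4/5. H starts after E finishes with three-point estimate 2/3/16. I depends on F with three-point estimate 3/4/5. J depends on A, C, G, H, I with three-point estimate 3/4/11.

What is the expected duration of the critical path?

27 days

te_A = (1 + 4·3 + 5)/6 = 18/6 = 3
te_B = (2 + 4·4 + 6)/6 = 24/6 = 4
te_C = (4 + 4·7 + 10)/6 = 42/6 = 7
te_D = (2 + 4·8 + 20)/6 = 54/6 = 9
te_E = (1 + 4·3 + 5)/6 = 18/6 = 3
te_F = (6 + 4·9 + 12)/6 = 54/6 = 9
te_G = (3 + 4·4 + 5)/6 = 24/6 = 4
te_H = (2 + 4·3 + 16)/6 = 30/6 = 5
te_I = (3 + 4·4 + 5)/6 = 24/6 = 4
te_J = (3 + 4·4 + 11)/6 = 30/6 = 5

Forward pass:
ES_A = 0; EF_A = 3
ES_B = 0; EF_B = 4
ES_C = 0; EF_C = 7
ES_D = 0; EF_D = 9
ES_E = 4; EF_E = 4+3 = 7
ES_F = 9; EF_F = 9+9 = 18
ES_G = 7; EF_G = 7+4 = 11
ES_H = 7; EF_H = 7+5 = 12
ES_I = 18; EF_I = 18+4 = 22
ES_J = max(EF_A=3, EF_C=7, EF_G=11, EF_H=12, EF_I=22) = 22; EF_J = 22+5 = 27
Expected project duration μ = 27 days. Critical path: D → F → I → J.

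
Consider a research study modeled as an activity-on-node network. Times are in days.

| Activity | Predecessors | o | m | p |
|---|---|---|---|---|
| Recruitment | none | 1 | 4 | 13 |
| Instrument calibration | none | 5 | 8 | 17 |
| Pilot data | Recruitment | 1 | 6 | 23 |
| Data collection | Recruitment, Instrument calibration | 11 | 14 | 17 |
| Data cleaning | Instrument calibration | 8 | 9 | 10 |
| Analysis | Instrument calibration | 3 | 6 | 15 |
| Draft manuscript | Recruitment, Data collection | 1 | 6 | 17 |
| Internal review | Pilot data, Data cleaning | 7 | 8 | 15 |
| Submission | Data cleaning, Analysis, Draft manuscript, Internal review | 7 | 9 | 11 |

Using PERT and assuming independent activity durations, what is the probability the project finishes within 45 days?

0.955

te_Recruitment = (1 + 4·4 + 13)/6 = 30/6 = 5; σ²_Recruitment = ((13−1)/6)² = 4.000
te_Instrument calibration = (5 + 4·8 + 17)/6 = 54/6 = 9; σ²_Instrument calibration = ((17−5)/6)² = 4.000
te_Pilot data = (1 + 4·6 + 23)/6 = 48/6 = 8; σ²_Pilot data = ((23−1)/6)² = 13.444
te_Data collection = (11 + 4·14 + 17)/6 = 84/6 = 14; σ²_Data collection = ((17−11)/6)² = 1.000
te_Data cleaning = (8 + 4·9 + 10)/6 = 54/6 = 9; σ²_Data cleaning = ((10−8)/6)² = 0.111
te_Analysis = (3 + 4·6 + 15)/6 = 42/6 = 7; σ²_Analysis = ((15−3)/6)² = 4.000
te_Draft manuscript = (1 + 4·6 + 17)/6 = 42/6 = 7; σ²_Draft manuscript = ((17−1)/6)² = 7.111
te_Internal review = (7 + 4·8 + 15)/6 = 54/6 = 9; σ²_Internal review = ((15−7)/6)² = 1.778
te_Submission = (7 + 4·9 + 11)/6 = 54/6 = 9; σ²_Submission = ((11−7)/6)² = 0.444

Forward pass:
ES_Recruitment = 0; EF_Recruitment = 5
ES_Instrument calibration = 0; EF_Instrument calibration = 9
ES_Pilot data = 5; EF_Pilot data = 5+8 = 13
ES_Data collection = max(EF_Recruitment=5, EF_Instrument calibration=9) = 9; EF_Data collection = 9+14 = 23
ES_Data cleaning = 9; EF_Data cleaning = 9+9 = 18
ES_Analysis = 9; EF_Analysis = 9+7 = 16
ES_Draft manuscript = max(EF_Recruitment=5, EF_Data collection=23) = 23; EF_Draft manuscript = 23+7 = 30
ES_Internal review = max(EF_Pilot data=13, EF_Data cleaning=18) = 18; EF_Internal review = 18+9 = 27
ES_Submission = max(EF_Data cleaning=18, EF_Analysis=16, EF_Draft manuscript=30, EF_Internal review=27) = 30; EF_Submission = 30+9 = 39
Expected project duration μ = 39 days. Critical path: Instrument calibration → Data collection → Draft manuscript → Submission.

Variance along critical path = 4.000 + 1.000 + 7.111 + 0.444 = 12.556; σ = √12.556 = 3.543 days.
Z = (45 − 39) / 3.543 = 1.693
P(T ≤ 45) = Φ(1.693) ≈ 0.955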